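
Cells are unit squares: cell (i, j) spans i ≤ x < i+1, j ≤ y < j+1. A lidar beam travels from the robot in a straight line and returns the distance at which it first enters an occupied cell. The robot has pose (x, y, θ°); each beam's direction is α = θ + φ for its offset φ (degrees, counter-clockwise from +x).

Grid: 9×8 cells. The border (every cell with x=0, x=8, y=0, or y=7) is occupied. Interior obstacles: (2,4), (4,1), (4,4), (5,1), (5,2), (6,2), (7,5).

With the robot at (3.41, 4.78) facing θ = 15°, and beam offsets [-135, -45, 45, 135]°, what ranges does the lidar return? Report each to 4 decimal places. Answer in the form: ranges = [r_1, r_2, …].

ranges = [0.8200, 0.6813, 2.5634, 2.7828]

beam 1: φ=-135°, α=240°
  d=(-0.5000,-0.8660)  start (3,4)  tX=0.8200 tY=0.9007  stride 1/|dx|=2.0000 1/|dy|=1.1547
    cross x-line → (2,4), t=0.8200 (wall)
  → r_1 = 0.8200
beam 2: φ=-45°, α=330°
  d=(0.8660,-0.5000)  start (3,4)  tX=0.6813 tY=1.5600  stride 1/|dx|=1.1547 1/|dy|=2.0000
    cross x-line → (4,4), t=0.6813 (wall)
  → r_2 = 0.6813
beam 3: φ=45°, α=60°
  d=(0.5000,0.8660)  start (3,4)  tX=1.1800 tY=0.2540  stride 1/|dx|=2.0000 1/|dy|=1.1547
    cross y-line → (3,5), t=0.2540
    cross x-line → (4,5), t=1.1800
    cross y-line → (4,6), t=1.4087
    cross y-line → (4,7), t=2.5634 (wall)
  → r_3 = 2.5634
beam 4: φ=135°, α=150°
  d=(-0.8660,0.5000)  start (3,4)  tX=0.4734 tY=0.4400  stride 1/|dx|=1.1547 1/|dy|=2.0000
    cross y-line → (3,5), t=0.4400
    cross x-line → (2,5), t=0.4734
    cross x-line → (1,5), t=1.6281
    cross y-line → (1,6), t=2.4400
    cross x-line → (0,6), t=2.7828 (wall)
  → r_4 = 2.7828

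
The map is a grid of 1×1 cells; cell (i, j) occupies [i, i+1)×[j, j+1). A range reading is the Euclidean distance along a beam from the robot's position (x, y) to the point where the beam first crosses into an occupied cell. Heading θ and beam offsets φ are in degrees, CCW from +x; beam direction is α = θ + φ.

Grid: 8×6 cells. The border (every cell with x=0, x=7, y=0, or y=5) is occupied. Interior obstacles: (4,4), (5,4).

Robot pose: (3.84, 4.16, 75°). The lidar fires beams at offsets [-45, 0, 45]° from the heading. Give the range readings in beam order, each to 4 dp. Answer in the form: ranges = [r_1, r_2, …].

ranges = [0.1848, 0.6182, 0.9699]

beam 1: φ=-45°, α=30°
  dir = (cos 30°, sin 30°) = (0.8660, 0.5000); from cell (3,4)
  next x-line at t=0.1848, next y-line at t=1.6800; Δt_x=1.1547, Δt_y=2.0000
    x: enter (4,4) at t=0.1848 ← occupied
  → r_1 = 0.1848
beam 2: φ=0°, α=75°
  dir = (cos 75°, sin 75°) = (0.2588, 0.9659); from cell (3,4)
  next x-line at t=0.6182, next y-line at t=0.8696; Δt_x=3.8637, Δt_y=1.0353
    x: enter (4,4) at t=0.6182 ← occupied
  → r_2 = 0.6182
beam 3: φ=45°, α=120°
  dir = (cos 120°, sin 120°) = (-0.5000, 0.8660); from cell (3,4)
  next x-line at t=1.6800, next y-line at t=0.9699; Δt_x=2.0000, Δt_y=1.1547
    y: enter (3,5) at t=0.9699 ← occupied
  → r_3 = 0.9699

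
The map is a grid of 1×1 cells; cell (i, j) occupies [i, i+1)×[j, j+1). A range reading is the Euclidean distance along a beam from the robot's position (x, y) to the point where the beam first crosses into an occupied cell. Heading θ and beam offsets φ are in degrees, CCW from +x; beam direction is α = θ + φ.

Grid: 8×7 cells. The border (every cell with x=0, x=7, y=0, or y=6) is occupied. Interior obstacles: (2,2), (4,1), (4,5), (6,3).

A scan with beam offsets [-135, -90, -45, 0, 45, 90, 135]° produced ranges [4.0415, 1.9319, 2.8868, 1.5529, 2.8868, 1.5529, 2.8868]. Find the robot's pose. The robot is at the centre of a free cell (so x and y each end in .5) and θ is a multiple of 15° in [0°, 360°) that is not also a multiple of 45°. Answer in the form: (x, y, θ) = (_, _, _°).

The pose lattice has 26·16 = 416 candidates. Test each by forward raycasting.
  (1.5, 2.5, 165°): beam 1 = 0.5774 ≠ 4.0415 ✗
  (3.5, 4.5, 240°): beam 1 = 1.5529 ≠ 4.0415 ✗
  (3.5, 2.5, 255°): beam 2 = 0.5176 ≠ 1.9319 ✗
  (3.5, 4.5, 60°): beam 1 = 2.5882 ≠ 4.0415 ✗
  …
  (4.5, 3.5, 285°): r_1=4.0415, r_2=1.9319, r_3=2.8868, r_4=1.5529, r_5=2.8868, r_6=1.5529, r_7=2.8868 — all match ✓
Only this pose fits every beam.

(x, y, θ) = (4.5, 3.5, 285°)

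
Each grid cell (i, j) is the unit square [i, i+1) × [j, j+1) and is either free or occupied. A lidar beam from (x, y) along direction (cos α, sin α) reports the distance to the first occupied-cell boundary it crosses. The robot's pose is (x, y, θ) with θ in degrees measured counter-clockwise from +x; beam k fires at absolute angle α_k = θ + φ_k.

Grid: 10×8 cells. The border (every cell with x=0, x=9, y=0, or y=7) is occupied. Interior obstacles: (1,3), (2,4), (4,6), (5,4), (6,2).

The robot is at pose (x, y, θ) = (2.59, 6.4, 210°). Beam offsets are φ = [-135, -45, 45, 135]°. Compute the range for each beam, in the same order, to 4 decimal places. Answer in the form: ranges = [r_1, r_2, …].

ranges = [0.6212, 1.6461, 1.4494, 1.4597]

beam 1: φ=-135°, α=75°
  d=(0.2588,0.9659)  start (2,6)  tX=1.5841 tY=0.6212  stride 1/|dx|=3.8637 1/|dy|=1.0353
    cross y-line → (2,7), t=0.6212 (wall)
  → r_1 = 0.6212
beam 2: φ=-45°, α=165°
  d=(-0.9659,0.2588)  start (2,6)  tX=0.6108 tY=2.3182  stride 1/|dx|=1.0353 1/|dy|=3.8637
    cross x-line → (1,6), t=0.6108
    cross x-line → (0,6), t=1.6461 (wall)
  → r_2 = 1.6461
beam 3: φ=45°, α=255°
  d=(-0.2588,-0.9659)  start (2,6)  tX=2.2796 tY=0.4141  stride 1/|dx|=3.8637 1/|dy|=1.0353
    cross y-line → (2,5), t=0.4141
    cross y-line → (2,4), t=1.4494 (wall)
  → r_3 = 1.4494
beam 4: φ=135°, α=345°
  d=(0.9659,-0.2588)  start (2,6)  tX=0.4245 tY=1.5455  stride 1/|dx|=1.0353 1/|dy|=3.8637
    cross x-line → (3,6), t=0.4245
    cross x-line → (4,6), t=1.4597 (wall)
  → r_4 = 1.4597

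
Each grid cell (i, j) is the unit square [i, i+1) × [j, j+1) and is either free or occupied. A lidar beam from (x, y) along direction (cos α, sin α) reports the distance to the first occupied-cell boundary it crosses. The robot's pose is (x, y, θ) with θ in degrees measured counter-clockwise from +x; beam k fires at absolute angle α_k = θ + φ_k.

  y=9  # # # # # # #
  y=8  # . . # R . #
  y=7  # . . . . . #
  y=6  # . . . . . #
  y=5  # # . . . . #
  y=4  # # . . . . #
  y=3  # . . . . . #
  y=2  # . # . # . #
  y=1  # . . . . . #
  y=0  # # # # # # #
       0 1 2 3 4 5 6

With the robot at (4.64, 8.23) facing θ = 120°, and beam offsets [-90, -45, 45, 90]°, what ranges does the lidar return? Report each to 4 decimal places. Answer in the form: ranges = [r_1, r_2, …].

ranges = [1.5400, 0.7972, 0.6626, 4.2031]

beam 1: φ=-90°, α=30°
  d=(0.8660,0.5000)  start (4,8)  tX=0.4157 tY=1.5400  stride 1/|dx|=1.1547 1/|dy|=2.0000
    cross x-line → (5,8), t=0.4157
    cross y-line → (5,9), t=1.5400 (wall)
  → r_1 = 1.5400
beam 2: φ=-45°, α=75°
  d=(0.2588,0.9659)  start (4,8)  tX=1.3909 tY=0.7972  stride 1/|dx|=3.8637 1/|dy|=1.0353
    cross y-line → (4,9), t=0.7972 (wall)
  → r_2 = 0.7972
beam 3: φ=45°, α=165°
  d=(-0.9659,0.2588)  start (4,8)  tX=0.6626 tY=2.9751  stride 1/|dx|=1.0353 1/|dy|=3.8637
    cross x-line → (3,8), t=0.6626 (wall)
  → r_3 = 0.6626
beam 4: φ=90°, α=210°
  d=(-0.8660,-0.5000)  start (4,8)  tX=0.7390 tY=0.4600  stride 1/|dx|=1.1547 1/|dy|=2.0000
    cross y-line → (4,7), t=0.4600
    cross x-line → (3,7), t=0.7390
    cross x-line → (2,7), t=1.8937
    cross y-line → (2,6), t=2.4600
    cross x-line → (1,6), t=3.0484
    cross x-line → (0,6), t=4.2031 (wall)
  → r_4 = 4.2031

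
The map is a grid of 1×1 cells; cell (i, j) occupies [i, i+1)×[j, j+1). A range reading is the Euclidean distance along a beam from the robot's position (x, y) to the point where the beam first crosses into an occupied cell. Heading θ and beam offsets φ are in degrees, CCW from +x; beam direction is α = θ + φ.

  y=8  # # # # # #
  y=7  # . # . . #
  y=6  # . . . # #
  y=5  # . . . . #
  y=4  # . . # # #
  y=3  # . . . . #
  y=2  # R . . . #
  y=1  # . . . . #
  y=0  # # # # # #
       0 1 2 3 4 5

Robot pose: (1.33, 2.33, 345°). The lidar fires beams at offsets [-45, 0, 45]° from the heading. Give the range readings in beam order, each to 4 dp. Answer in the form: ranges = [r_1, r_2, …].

beam 1: φ=-45°, α=300°
  cosα=0.5000 sinα=-0.8660 | (1,2) | tMaxX 1.3400 tMaxY 0.3811 | tΔX 2.0000 tΔY 1.1547
    t=0.3811 [y] (1,1)
    t=1.3400 [x] (2,1)
    t=1.5358 [y] (2,0) — stop
  → r_1 = 1.5358
beam 2: φ=0°, α=345°
  cosα=0.9659 sinα=-0.2588 | (1,2) | tMaxX 0.6936 tMaxY 1.2750 | tΔX 1.0353 tΔY 3.8637
    t=0.6936 [x] (2,2)
    t=1.2750 [y] (2,1)
    t=1.7289 [x] (3,1)
    t=2.7642 [x] (4,1)
    t=3.7995 [x] (5,1) — stop
  → r_2 = 3.7995
beam 3: φ=45°, α=30°
  cosα=0.8660 sinα=0.5000 | (1,2) | tMaxX 0.7736 tMaxY 1.3400 | tΔX 1.1547 tΔY 2.0000
    t=0.7736 [x] (2,2)
    t=1.3400 [y] (2,3)
    t=1.9283 [x] (3,3)
    t=3.0831 [x] (4,3)
    t=3.3400 [y] (4,4) — stop
  → r_3 = 3.3400

ranges = [1.5358, 3.7995, 3.3400]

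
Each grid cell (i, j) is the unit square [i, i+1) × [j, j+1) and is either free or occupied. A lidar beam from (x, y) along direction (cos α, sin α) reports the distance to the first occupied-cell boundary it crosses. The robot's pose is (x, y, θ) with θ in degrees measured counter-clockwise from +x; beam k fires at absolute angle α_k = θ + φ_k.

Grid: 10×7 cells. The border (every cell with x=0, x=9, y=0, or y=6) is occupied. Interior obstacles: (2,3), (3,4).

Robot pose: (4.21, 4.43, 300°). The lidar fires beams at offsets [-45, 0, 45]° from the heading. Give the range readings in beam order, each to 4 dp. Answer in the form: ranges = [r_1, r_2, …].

beam 1: φ=-45°, α=255°
  direction (-0.2588, -0.9659); cell (4,4); t to first gridline: x 0.8114, y 0.4452 (then +3.8637 / +1.0353)
    (4,3) via y @ 0.4452
    (3,3) via x @ 0.8114
    (3,2) via y @ 1.4804
    (3,1) via y @ 2.5157
    (3,0) via y @ 3.5510  # hit
  → r_1 = 3.5510
beam 2: φ=0°, α=300°
  direction (0.5000, -0.8660); cell (4,4); t to first gridline: x 1.5800, y 0.4965 (then +2.0000 / +1.1547)
    (4,3) via y @ 0.4965
    (5,3) via x @ 1.5800
    (5,2) via y @ 1.6512
    (5,1) via y @ 2.8059
    (6,1) via x @ 3.5800
    (6,0) via y @ 3.9606  # hit
  → r_2 = 3.9606
beam 3: φ=45°, α=345°
  direction (0.9659, -0.2588); cell (4,4); t to first gridline: x 0.8179, y 1.6614 (then +1.0353 / +3.8637)
    (5,4) via x @ 0.8179
    (5,3) via y @ 1.6614
    (6,3) via x @ 1.8531
    (7,3) via x @ 2.8884
    (8,3) via x @ 3.9237
    (9,3) via x @ 4.9590  # hit
  → r_3 = 4.9590

ranges = [3.5510, 3.9606, 4.9590]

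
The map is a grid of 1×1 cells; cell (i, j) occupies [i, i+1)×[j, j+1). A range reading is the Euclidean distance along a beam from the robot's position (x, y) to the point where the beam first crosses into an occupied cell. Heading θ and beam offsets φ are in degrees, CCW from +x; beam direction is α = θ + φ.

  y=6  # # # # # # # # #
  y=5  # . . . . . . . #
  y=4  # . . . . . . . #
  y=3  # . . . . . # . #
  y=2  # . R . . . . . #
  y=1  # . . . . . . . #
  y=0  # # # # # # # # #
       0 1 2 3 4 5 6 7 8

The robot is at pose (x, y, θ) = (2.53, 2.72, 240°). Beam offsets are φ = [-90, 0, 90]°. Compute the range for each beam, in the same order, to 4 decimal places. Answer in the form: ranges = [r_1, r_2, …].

beam 1: φ=-90°, α=150°
  dir = (cos 150°, sin 150°) = (-0.8660, 0.5000); from cell (2,2)
  next x-line at t=0.6120, next y-line at t=0.5600; Δt_x=1.1547, Δt_y=2.0000
    y: enter (2,3) at t=0.5600
    x: enter (1,3) at t=0.6120
    x: enter (0,3) at t=1.7667 ← occupied
  → r_1 = 1.7667
beam 2: φ=0°, α=240°
  dir = (cos 240°, sin 240°) = (-0.5000, -0.8660); from cell (2,2)
  next x-line at t=1.0600, next y-line at t=0.8314; Δt_x=2.0000, Δt_y=1.1547
    y: enter (2,1) at t=0.8314
    x: enter (1,1) at t=1.0600
    y: enter (1,0) at t=1.9861 ← occupied
  → r_2 = 1.9861
beam 3: φ=90°, α=330°
  dir = (cos 330°, sin 330°) = (0.8660, -0.5000); from cell (2,2)
  next x-line at t=0.5427, next y-line at t=1.4400; Δt_x=1.1547, Δt_y=2.0000
    x: enter (3,2) at t=0.5427
    y: enter (3,1) at t=1.4400
    x: enter (4,1) at t=1.6974
    x: enter (5,1) at t=2.8521
    y: enter (5,0) at t=3.4400 ← occupied
  → r_3 = 3.4400

ranges = [1.7667, 1.9861, 3.4400]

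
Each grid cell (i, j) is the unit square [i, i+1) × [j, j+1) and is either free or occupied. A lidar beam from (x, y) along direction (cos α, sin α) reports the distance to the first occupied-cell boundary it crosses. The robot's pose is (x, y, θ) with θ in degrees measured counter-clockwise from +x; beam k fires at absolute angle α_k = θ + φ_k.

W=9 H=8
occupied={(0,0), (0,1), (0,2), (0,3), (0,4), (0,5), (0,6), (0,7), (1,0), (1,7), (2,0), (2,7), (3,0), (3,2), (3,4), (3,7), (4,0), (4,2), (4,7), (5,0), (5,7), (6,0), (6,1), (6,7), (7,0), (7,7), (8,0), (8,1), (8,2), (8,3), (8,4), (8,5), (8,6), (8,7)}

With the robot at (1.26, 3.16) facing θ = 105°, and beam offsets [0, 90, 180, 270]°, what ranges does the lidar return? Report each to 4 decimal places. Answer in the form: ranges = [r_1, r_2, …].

beam 1: φ=0°, α=105°
  dir = (cos 105°, sin 105°) = (-0.2588, 0.9659); from cell (1,3)
  next x-line at t=1.0046, next y-line at t=0.8696; Δt_x=3.8637, Δt_y=1.0353
    y: enter (1,4) at t=0.8696
    x: enter (0,4) at t=1.0046 ← occupied
  → r_1 = 1.0046
beam 2: φ=90°, α=195°
  dir = (cos 195°, sin 195°) = (-0.9659, -0.2588); from cell (1,3)
  next x-line at t=0.2692, next y-line at t=0.6182; Δt_x=1.0353, Δt_y=3.8637
    x: enter (0,3) at t=0.2692 ← occupied
  → r_2 = 0.2692
beam 3: φ=180°, α=285°
  dir = (cos 285°, sin 285°) = (0.2588, -0.9659); from cell (1,3)
  next x-line at t=2.8591, next y-line at t=0.1656; Δt_x=3.8637, Δt_y=1.0353
    y: enter (1,2) at t=0.1656
    y: enter (1,1) at t=1.2009
    y: enter (1,0) at t=2.2362 ← occupied
  → r_3 = 2.2362
beam 4: φ=270°, α=15°
  dir = (cos 15°, sin 15°) = (0.9659, 0.2588); from cell (1,3)
  next x-line at t=0.7661, next y-line at t=3.2455; Δt_x=1.0353, Δt_y=3.8637
    x: enter (2,3) at t=0.7661
    x: enter (3,3) at t=1.8014
    x: enter (4,3) at t=2.8367
    y: enter (4,4) at t=3.2455
    x: enter (5,4) at t=3.8719
    x: enter (6,4) at t=4.9072
    x: enter (7,4) at t=5.9425
    x: enter (8,4) at t=6.9778 ← occupied
  → r_4 = 6.9778

ranges = [1.0046, 0.2692, 2.2362, 6.9778]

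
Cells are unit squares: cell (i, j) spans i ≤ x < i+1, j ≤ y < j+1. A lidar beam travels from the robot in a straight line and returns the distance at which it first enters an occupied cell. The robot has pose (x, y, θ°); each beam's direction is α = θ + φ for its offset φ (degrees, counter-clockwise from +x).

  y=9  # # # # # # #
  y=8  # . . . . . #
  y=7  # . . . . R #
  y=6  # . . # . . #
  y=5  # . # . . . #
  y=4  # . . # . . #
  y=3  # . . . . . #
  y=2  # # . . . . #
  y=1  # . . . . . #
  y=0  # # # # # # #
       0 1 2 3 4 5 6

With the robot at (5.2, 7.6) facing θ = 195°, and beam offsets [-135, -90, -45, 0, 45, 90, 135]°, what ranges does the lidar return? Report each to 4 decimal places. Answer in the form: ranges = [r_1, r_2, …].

beam 1: φ=-135°, α=60°
  d=(0.5000,0.8660)  start (5,7)  tX=1.6000 tY=0.4619  stride 1/|dx|=2.0000 1/|dy|=1.1547
    cross y-line → (5,8), t=0.4619
    cross x-line → (6,8), t=1.6000 (wall)
  → r_1 = 1.6000
beam 2: φ=-90°, α=105°
  d=(-0.2588,0.9659)  start (5,7)  tX=0.7727 tY=0.4141  stride 1/|dx|=3.8637 1/|dy|=1.0353
    cross y-line → (5,8), t=0.4141
    cross x-line → (4,8), t=0.7727
    cross y-line → (4,9), t=1.4494 (wall)
  → r_2 = 1.4494
beam 3: φ=-45°, α=150°
  d=(-0.8660,0.5000)  start (5,7)  tX=0.2309 tY=0.8000  stride 1/|dx|=1.1547 1/|dy|=2.0000
    cross x-line → (4,7), t=0.2309
    cross y-line → (4,8), t=0.8000
    cross x-line → (3,8), t=1.3856
    cross x-line → (2,8), t=2.5403
    cross y-line → (2,9), t=2.8000 (wall)
  → r_3 = 2.8000
beam 4: φ=0°, α=195°
  d=(-0.9659,-0.2588)  start (5,7)  tX=0.2071 tY=2.3182  stride 1/|dx|=1.0353 1/|dy|=3.8637
    cross x-line → (4,7), t=0.2071
    cross x-line → (3,7), t=1.2423
    cross x-line → (2,7), t=2.2776
    cross y-line → (2,6), t=2.3182
    cross x-line → (1,6), t=3.3129
    cross x-line → (0,6), t=4.3482 (wall)
  → r_4 = 4.3482
beam 5: φ=45°, α=240°
  d=(-0.5000,-0.8660)  start (5,7)  tX=0.4000 tY=0.6928  stride 1/|dx|=2.0000 1/|dy|=1.1547
    cross x-line → (4,7), t=0.4000
    cross y-line → (4,6), t=0.6928
    cross y-line → (4,5), t=1.8475
    cross x-line → (3,5), t=2.4000
    cross y-line → (3,4), t=3.0022 (wall)
  → r_5 = 3.0022
beam 6: φ=90°, α=285°
  d=(0.2588,-0.9659)  start (5,7)  tX=3.0910 tY=0.6212  stride 1/|dx|=3.8637 1/|dy|=1.0353
    cross y-line → (5,6), t=0.6212
    cross y-line → (5,5), t=1.6564
    cross y-line → (5,4), t=2.6917
    cross x-line → (6,4), t=3.0910 (wall)
  → r_6 = 3.0910
beam 7: φ=135°, α=330°
  d=(0.8660,-0.5000)  start (5,7)  tX=0.9238 tY=1.2000  stride 1/|dx|=1.1547 1/|dy|=2.0000
    cross x-line → (6,7), t=0.9238 (wall)
  → r_7 = 0.9238

ranges = [1.6000, 1.4494, 2.8000, 4.3482, 3.0022, 3.0910, 0.9238]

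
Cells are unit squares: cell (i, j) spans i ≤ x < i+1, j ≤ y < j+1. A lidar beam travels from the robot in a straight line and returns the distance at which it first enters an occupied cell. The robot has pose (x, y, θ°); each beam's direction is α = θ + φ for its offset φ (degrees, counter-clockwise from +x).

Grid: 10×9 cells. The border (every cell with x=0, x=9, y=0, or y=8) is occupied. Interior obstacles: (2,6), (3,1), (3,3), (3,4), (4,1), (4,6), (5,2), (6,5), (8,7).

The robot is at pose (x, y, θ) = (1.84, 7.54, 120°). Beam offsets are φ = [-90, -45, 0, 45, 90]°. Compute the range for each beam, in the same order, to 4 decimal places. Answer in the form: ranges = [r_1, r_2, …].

beam 1: φ=-90°, α=30°
  cosα=0.8660 sinα=0.5000 | (1,7) | tMaxX 0.1848 tMaxY 0.9200 | tΔX 1.1547 tΔY 2.0000
    t=0.1848 [x] (2,7)
    t=0.9200 [y] (2,8) — stop
  → r_1 = 0.9200
beam 2: φ=-45°, α=75°
  cosα=0.2588 sinα=0.9659 | (1,7) | tMaxX 0.6182 tMaxY 0.4762 | tΔX 3.8637 tΔY 1.0353
    t=0.4762 [y] (1,8) — stop
  → r_2 = 0.4762
beam 3: φ=0°, α=120°
  cosα=-0.5000 sinα=0.8660 | (1,7) | tMaxX 1.6800 tMaxY 0.5312 | tΔX 2.0000 tΔY 1.1547
    t=0.5312 [y] (1,8) — stop
  → r_3 = 0.5312
beam 4: φ=45°, α=165°
  cosα=-0.9659 sinα=0.2588 | (1,7) | tMaxX 0.8696 tMaxY 1.7773 | tΔX 1.0353 tΔY 3.8637
    t=0.8696 [x] (0,7) — stop
  → r_4 = 0.8696
beam 5: φ=90°, α=210°
  cosα=-0.8660 sinα=-0.5000 | (1,7) | tMaxX 0.9699 tMaxY 1.0800 | tΔX 1.1547 tΔY 2.0000
    t=0.9699 [x] (0,7) — stop
  → r_5 = 0.9699

ranges = [0.9200, 0.4762, 0.5312, 0.8696, 0.9699]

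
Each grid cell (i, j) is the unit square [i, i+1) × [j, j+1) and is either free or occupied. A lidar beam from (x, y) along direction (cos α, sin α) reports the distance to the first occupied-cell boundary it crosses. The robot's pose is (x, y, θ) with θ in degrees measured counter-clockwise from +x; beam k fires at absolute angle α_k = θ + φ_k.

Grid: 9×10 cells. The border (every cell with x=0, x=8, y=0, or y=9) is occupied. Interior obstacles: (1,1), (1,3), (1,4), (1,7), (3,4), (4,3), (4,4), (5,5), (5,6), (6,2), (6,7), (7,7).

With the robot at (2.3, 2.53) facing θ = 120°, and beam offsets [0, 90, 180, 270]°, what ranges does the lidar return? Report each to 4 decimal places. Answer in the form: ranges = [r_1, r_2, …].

beam 1: φ=0°, α=120°
  direction (-0.5000, 0.8660); cell (2,2); t to first gridline: x 0.6000, y 0.5427 (then +2.0000 / +1.1547)
    (2,3) via y @ 0.5427
    (1,3) via x @ 0.6000  # hit
  → r_1 = 0.6000
beam 2: φ=90°, α=210°
  direction (-0.8660, -0.5000); cell (2,2); t to first gridline: x 0.3464, y 1.0600 (then +1.1547 / +2.0000)
    (1,2) via x @ 0.3464
    (1,1) via y @ 1.0600  # hit
  → r_2 = 1.0600
beam 3: φ=180°, α=300°
  direction (0.5000, -0.8660); cell (2,2); t to first gridline: x 1.4000, y 0.6120 (then +2.0000 / +1.1547)
    (2,1) via y @ 0.6120
    (3,1) via x @ 1.4000
    (3,0) via y @ 1.7667  # hit
  → r_3 = 1.7667
beam 4: φ=270°, α=30°
  direction (0.8660, 0.5000); cell (2,2); t to first gridline: x 0.8083, y 0.9400 (then +1.1547 / +2.0000)
    (3,2) via x @ 0.8083
    (3,3) via y @ 0.9400
    (4,3) via x @ 1.9630  # hit
  → r_4 = 1.9630

ranges = [0.6000, 1.0600, 1.7667, 1.9630]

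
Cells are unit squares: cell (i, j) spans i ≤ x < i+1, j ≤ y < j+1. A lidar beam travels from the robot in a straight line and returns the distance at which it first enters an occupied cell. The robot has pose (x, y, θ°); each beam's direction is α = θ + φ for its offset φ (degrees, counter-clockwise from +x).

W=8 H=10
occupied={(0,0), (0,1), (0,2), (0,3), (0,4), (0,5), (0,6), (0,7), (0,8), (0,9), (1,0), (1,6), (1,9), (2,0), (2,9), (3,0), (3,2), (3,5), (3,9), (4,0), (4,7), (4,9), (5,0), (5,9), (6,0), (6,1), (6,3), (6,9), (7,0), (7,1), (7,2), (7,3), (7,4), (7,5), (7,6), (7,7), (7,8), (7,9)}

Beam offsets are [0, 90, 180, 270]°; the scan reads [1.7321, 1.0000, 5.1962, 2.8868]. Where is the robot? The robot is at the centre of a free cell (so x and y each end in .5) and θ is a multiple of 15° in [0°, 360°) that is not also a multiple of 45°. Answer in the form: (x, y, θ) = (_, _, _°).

Enumerate (i+0.5, j+0.5, θ) over the 42 free cells and 16 admissible headings. For each, cast all 4 beams and compare to the given ranges.
  (6.5, 6.5, 240°): beam 1 = 5.0000 ≠ 1.7321 ✗
  (1.5, 1.5, 60°): beam 1 = 4.0415 ≠ 1.7321 ✗
  (2.5, 4.5, 195°): beam 1 = 1.5529 ≠ 1.7321 ✗
  …
  (2.5, 3.5, 210°): r_1=1.7321, r_2=1.0000, r_3=5.1962, r_4=2.8868 — all match ✓
Unique over the lattice → pose = (2.5, 3.5, 210°).

(x, y, θ) = (2.5, 3.5, 210°)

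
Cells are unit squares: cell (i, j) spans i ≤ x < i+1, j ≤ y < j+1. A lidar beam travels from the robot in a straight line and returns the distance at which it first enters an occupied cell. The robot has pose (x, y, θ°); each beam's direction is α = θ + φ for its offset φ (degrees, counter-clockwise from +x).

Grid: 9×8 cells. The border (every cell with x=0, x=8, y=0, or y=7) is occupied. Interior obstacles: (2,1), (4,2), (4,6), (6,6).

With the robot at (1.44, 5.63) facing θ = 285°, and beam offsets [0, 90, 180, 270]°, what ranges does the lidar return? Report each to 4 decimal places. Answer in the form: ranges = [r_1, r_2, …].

ranges = [3.7581, 2.6503, 1.4183, 0.4555]

beam 1: φ=0°, α=285°
  d=(0.2588,-0.9659)  start (1,5)  tX=2.1637 tY=0.6522  stride 1/|dx|=3.8637 1/|dy|=1.0353
    cross y-line → (1,4), t=0.6522
    cross y-line → (1,3), t=1.6875
    cross x-line → (2,3), t=2.1637
    cross y-line → (2,2), t=2.7228
    cross y-line → (2,1), t=3.7581 (wall)
  → r_1 = 3.7581
beam 2: φ=90°, α=15°
  d=(0.9659,0.2588)  start (1,5)  tX=0.5798 tY=1.4296  stride 1/|dx|=1.0353 1/|dy|=3.8637
    cross x-line → (2,5), t=0.5798
    cross y-line → (2,6), t=1.4296
    cross x-line → (3,6), t=1.6150
    cross x-line → (4,6), t=2.6503 (wall)
  → r_2 = 2.6503
beam 3: φ=180°, α=105°
  d=(-0.2588,0.9659)  start (1,5)  tX=1.7000 tY=0.3831  stride 1/|dx|=3.8637 1/|dy|=1.0353
    cross y-line → (1,6), t=0.3831
    cross y-line → (1,7), t=1.4183 (wall)
  → r_3 = 1.4183
beam 4: φ=270°, α=195°
  d=(-0.9659,-0.2588)  start (1,5)  tX=0.4555 tY=2.4341  stride 1/|dx|=1.0353 1/|dy|=3.8637
    cross x-line → (0,5), t=0.4555 (wall)
  → r_4 = 0.4555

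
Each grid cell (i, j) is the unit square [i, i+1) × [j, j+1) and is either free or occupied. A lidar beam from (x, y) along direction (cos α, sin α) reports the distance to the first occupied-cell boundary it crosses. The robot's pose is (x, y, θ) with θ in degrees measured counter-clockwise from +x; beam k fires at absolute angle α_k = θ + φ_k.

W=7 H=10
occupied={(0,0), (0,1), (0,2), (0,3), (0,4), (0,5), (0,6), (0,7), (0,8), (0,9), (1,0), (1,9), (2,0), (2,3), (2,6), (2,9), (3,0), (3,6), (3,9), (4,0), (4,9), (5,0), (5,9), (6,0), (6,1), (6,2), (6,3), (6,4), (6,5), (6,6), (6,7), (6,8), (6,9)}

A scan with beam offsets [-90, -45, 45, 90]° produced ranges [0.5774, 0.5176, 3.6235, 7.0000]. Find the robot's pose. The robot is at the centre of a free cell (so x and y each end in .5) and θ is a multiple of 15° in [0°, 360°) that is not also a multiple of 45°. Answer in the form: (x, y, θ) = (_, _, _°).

(x, y, θ) = (2.5, 1.5, 330°)

Enumerate (i+0.5, j+0.5, θ) over the 37 free cells and 16 admissible headings. For each, cast all 4 beams and compare to the given ranges.
  (5.5, 7.5, 210°): beam 1 = 1.7321 ≠ 0.5774 ✗
  (5.5, 8.5, 150°): beam 3 = 4.6587 ≠ 3.6235 ✗
  (5.5, 3.5, 60°): beam 3 = 5.6940 ≠ 3.6235 ✗
  (2.5, 1.5, 120°): beam 1 = 4.0415 ≠ 0.5774 ✗
  …
  (2.5, 1.5, 330°): r_1=0.5774, r_2=0.5176, r_3=3.6235, r_4=7.0000 — all match ✓
No second candidate reproduces the full scan.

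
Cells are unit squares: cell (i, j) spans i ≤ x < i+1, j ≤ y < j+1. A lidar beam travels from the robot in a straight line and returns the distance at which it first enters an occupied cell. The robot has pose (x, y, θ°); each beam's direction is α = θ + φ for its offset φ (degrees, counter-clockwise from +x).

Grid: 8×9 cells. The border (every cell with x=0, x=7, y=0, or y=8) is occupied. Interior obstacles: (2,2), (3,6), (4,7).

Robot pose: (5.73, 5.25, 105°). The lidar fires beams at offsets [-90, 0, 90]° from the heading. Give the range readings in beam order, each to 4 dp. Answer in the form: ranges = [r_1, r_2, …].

beam 1: φ=-90°, α=15°
  cosα=0.9659 sinα=0.2588 | (5,5) | tMaxX 0.2795 tMaxY 2.8978 | tΔX 1.0353 tΔY 3.8637
    t=0.2795 [x] (6,5)
    t=1.3148 [x] (7,5) — stop
  → r_1 = 1.3148
beam 2: φ=0°, α=105°
  cosα=-0.2588 sinα=0.9659 | (5,5) | tMaxX 2.8205 tMaxY 0.7765 | tΔX 3.8637 tΔY 1.0353
    t=0.7765 [y] (5,6)
    t=1.8117 [y] (5,7)
    t=2.8205 [x] (4,7) — stop
  → r_2 = 2.8205
beam 3: φ=90°, α=195°
  cosα=-0.9659 sinα=-0.2588 | (5,5) | tMaxX 0.7558 tMaxY 0.9659 | tΔX 1.0353 tΔY 3.8637
    t=0.7558 [x] (4,5)
    t=0.9659 [y] (4,4)
    t=1.7910 [x] (3,4)
    t=2.8263 [x] (2,4)
    t=3.8616 [x] (1,4)
    t=4.8296 [y] (1,3)
    t=4.8969 [x] (0,3) — stop
  → r_3 = 4.8969

ranges = [1.3148, 2.8205, 4.8969]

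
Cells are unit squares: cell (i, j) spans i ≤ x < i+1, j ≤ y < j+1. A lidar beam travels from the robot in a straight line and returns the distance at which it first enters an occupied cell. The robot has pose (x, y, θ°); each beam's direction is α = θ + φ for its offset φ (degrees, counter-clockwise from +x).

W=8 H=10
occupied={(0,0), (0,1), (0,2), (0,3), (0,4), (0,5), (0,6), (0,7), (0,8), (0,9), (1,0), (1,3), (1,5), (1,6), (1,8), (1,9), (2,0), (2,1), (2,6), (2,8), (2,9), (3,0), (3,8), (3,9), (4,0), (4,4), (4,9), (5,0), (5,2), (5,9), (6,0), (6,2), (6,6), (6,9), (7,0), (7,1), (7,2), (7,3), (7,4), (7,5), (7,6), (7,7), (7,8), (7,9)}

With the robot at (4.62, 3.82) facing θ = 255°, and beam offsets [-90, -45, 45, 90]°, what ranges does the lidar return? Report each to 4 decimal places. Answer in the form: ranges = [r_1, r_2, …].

ranges = [3.7477, 4.1800, 0.9469, 2.4640]

beam 1: φ=-90°, α=165°
  dir = (cos 165°, sin 165°) = (-0.9659, 0.2588); from cell (4,3)
  next x-line at t=0.6419, next y-line at t=0.6955; Δt_x=1.0353, Δt_y=3.8637
    x: enter (3,3) at t=0.6419
    y: enter (3,4) at t=0.6955
    x: enter (2,4) at t=1.6771
    x: enter (1,4) at t=2.7124
    x: enter (0,4) at t=3.7477 ← occupied
  → r_1 = 3.7477
beam 2: φ=-45°, α=210°
  dir = (cos 210°, sin 210°) = (-0.8660, -0.5000); from cell (4,3)
  next x-line at t=0.7159, next y-line at t=1.6400; Δt_x=1.1547, Δt_y=2.0000
    x: enter (3,3) at t=0.7159
    y: enter (3,2) at t=1.6400
    x: enter (2,2) at t=1.8706
    x: enter (1,2) at t=3.0253
    y: enter (1,1) at t=3.6400
    x: enter (0,1) at t=4.1800 ← occupied
  → r_2 = 4.1800
beam 3: φ=45°, α=300°
  dir = (cos 300°, sin 300°) = (0.5000, -0.8660); from cell (4,3)
  next x-line at t=0.7600, next y-line at t=0.9469; Δt_x=2.0000, Δt_y=1.1547
    x: enter (5,3) at t=0.7600
    y: enter (5,2) at t=0.9469 ← occupied
  → r_3 = 0.9469
beam 4: φ=90°, α=345°
  dir = (cos 345°, sin 345°) = (0.9659, -0.2588); from cell (4,3)
  next x-line at t=0.3934, next y-line at t=3.1682; Δt_x=1.0353, Δt_y=3.8637
    x: enter (5,3) at t=0.3934
    x: enter (6,3) at t=1.4287
    x: enter (7,3) at t=2.4640 ← occupied
  → r_4 = 2.4640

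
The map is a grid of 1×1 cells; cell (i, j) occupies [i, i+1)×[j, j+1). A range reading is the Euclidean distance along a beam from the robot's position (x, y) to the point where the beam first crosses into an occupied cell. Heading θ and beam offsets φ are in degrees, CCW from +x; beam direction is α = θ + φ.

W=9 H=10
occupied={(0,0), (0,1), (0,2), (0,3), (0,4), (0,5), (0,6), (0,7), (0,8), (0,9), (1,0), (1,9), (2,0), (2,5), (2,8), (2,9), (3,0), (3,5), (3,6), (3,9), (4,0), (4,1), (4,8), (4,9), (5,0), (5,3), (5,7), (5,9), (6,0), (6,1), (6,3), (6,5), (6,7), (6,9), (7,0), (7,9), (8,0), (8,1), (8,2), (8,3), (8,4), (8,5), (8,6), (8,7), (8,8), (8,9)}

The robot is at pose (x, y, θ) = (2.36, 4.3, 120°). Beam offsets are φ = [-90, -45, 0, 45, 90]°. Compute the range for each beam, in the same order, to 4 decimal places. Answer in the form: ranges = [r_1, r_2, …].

ranges = [1.4000, 0.7247, 2.7200, 1.4080, 1.5704]

beam 1: φ=-90°, α=30°
  cosα=0.8660 sinα=0.5000 | (2,4) | tMaxX 0.7390 tMaxY 1.4000 | tΔX 1.1547 tΔY 2.0000
    t=0.7390 [x] (3,4)
    t=1.4000 [y] (3,5) — stop
  → r_1 = 1.4000
beam 2: φ=-45°, α=75°
  cosα=0.2588 sinα=0.9659 | (2,4) | tMaxX 2.4728 tMaxY 0.7247 | tΔX 3.8637 tΔY 1.0353
    t=0.7247 [y] (2,5) — stop
  → r_2 = 0.7247
beam 3: φ=0°, α=120°
  cosα=-0.5000 sinα=0.8660 | (2,4) | tMaxX 0.7200 tMaxY 0.8083 | tΔX 2.0000 tΔY 1.1547
    t=0.7200 [x] (1,4)
    t=0.8083 [y] (1,5)
    t=1.9630 [y] (1,6)
    t=2.7200 [x] (0,6) — stop
  → r_3 = 2.7200
beam 4: φ=45°, α=165°
  cosα=-0.9659 sinα=0.2588 | (2,4) | tMaxX 0.3727 tMaxY 2.7046 | tΔX 1.0353 tΔY 3.8637
    t=0.3727 [x] (1,4)
    t=1.4080 [x] (0,4) — stop
  → r_4 = 1.4080
beam 5: φ=90°, α=210°
  cosα=-0.8660 sinα=-0.5000 | (2,4) | tMaxX 0.4157 tMaxY 0.6000 | tΔX 1.1547 tΔY 2.0000
    t=0.4157 [x] (1,4)
    t=0.6000 [y] (1,3)
    t=1.5704 [x] (0,3) — stop
  → r_5 = 1.5704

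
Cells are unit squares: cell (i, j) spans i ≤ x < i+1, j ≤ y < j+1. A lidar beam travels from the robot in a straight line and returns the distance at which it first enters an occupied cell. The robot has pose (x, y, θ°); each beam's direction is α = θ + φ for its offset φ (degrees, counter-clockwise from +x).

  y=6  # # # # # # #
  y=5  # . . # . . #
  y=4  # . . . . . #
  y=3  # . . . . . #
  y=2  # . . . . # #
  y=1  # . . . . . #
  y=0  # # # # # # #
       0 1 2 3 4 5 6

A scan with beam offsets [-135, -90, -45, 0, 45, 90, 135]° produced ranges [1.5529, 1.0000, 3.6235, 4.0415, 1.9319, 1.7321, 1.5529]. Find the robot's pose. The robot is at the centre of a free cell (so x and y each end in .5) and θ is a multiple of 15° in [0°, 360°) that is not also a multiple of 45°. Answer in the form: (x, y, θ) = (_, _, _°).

Enumerate (i+0.5, j+0.5, θ) over the 23 free cells and 16 admissible headings. For each, cast all 7 beams and compare to the given ranges.
  (1.5, 5.5, 210°): beam 1 = 0.5176 ≠ 1.5529 ✗
  (2.5, 3.5, 75°): beam 1 = 2.8868 ≠ 1.5529 ✗
  (5.5, 4.5, 75°): beam 1 = 1.0000 ≠ 1.5529 ✗
  (4.5, 1.5, 195°): beam 1 = 1.0000 ≠ 1.5529 ✗
  …
  (4.5, 4.5, 240°): r_1=1.5529, r_2=1.0000, r_3=3.6235, r_4=4.0415, r_5=1.9319, r_6=1.7321, r_7=1.5529 — all match ✓
Only this pose fits every beam.

(x, y, θ) = (4.5, 4.5, 240°)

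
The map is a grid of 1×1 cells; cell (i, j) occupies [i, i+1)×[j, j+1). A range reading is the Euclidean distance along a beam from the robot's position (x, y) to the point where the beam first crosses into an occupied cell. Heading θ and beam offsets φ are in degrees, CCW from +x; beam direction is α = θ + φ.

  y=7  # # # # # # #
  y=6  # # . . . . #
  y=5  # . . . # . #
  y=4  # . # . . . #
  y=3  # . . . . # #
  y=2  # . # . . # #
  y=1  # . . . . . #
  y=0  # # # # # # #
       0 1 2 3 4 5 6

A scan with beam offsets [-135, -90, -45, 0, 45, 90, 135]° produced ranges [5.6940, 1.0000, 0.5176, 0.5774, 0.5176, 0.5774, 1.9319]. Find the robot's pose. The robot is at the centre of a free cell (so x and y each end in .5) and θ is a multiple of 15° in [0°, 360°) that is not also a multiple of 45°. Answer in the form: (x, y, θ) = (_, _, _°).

(x, y, θ) = (5.5, 6.5, 30°)

The pose lattice has 24·16 = 384 candidates. Test each by forward raycasting.
  (3.5, 4.5, 165°): beam 1 = 1.0000 ≠ 5.6940 ✗
  (4.5, 6.5, 240°): beam 1 = 0.5176 ≠ 5.6940 ✗
  (4.5, 4.5, 345°): beam 1 = 4.0415 ≠ 5.6940 ✗
  (3.5, 1.5, 330°): beam 1 = 1.9319 ≠ 5.6940 ✗
  …
  (5.5, 6.5, 30°): r_1=5.6940, r_2=1.0000, r_3=0.5176, r_4=0.5774, r_5=0.5176, r_6=0.5774, r_7=1.9319 — all match ✓
Only this pose fits every beam.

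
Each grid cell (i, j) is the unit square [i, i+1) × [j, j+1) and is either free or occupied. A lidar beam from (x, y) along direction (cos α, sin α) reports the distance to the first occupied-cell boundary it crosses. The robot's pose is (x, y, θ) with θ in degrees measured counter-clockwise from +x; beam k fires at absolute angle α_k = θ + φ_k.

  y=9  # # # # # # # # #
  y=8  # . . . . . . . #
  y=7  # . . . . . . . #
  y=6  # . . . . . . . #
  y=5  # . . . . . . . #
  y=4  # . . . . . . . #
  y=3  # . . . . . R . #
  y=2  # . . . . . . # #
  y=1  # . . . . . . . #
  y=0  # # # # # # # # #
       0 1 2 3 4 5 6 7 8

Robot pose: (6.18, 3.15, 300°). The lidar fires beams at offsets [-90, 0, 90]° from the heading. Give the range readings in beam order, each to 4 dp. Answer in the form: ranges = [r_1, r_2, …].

ranges = [4.3000, 2.4826, 2.1016]

beam 1: φ=-90°, α=210°
  dir = (cos 210°, sin 210°) = (-0.8660, -0.5000); from cell (6,3)
  next x-line at t=0.2078, next y-line at t=0.3000; Δt_x=1.1547, Δt_y=2.0000
    x: enter (5,3) at t=0.2078
    y: enter (5,2) at t=0.3000
    x: enter (4,2) at t=1.3625
    y: enter (4,1) at t=2.3000
    x: enter (3,1) at t=2.5172
    x: enter (2,1) at t=3.6719
    y: enter (2,0) at t=4.3000 ← occupied
  → r_1 = 4.3000
beam 2: φ=0°, α=300°
  dir = (cos 300°, sin 300°) = (0.5000, -0.8660); from cell (6,3)
  next x-line at t=1.6400, next y-line at t=0.1732; Δt_x=2.0000, Δt_y=1.1547
    y: enter (6,2) at t=0.1732
    y: enter (6,1) at t=1.3279
    x: enter (7,1) at t=1.6400
    y: enter (7,0) at t=2.4826 ← occupied
  → r_2 = 2.4826
beam 3: φ=90°, α=30°
  dir = (cos 30°, sin 30°) = (0.8660, 0.5000); from cell (6,3)
  next x-line at t=0.9469, next y-line at t=1.7000; Δt_x=1.1547, Δt_y=2.0000
    x: enter (7,3) at t=0.9469
    y: enter (7,4) at t=1.7000
    x: enter (8,4) at t=2.1016 ← occupied
  → r_3 = 2.1016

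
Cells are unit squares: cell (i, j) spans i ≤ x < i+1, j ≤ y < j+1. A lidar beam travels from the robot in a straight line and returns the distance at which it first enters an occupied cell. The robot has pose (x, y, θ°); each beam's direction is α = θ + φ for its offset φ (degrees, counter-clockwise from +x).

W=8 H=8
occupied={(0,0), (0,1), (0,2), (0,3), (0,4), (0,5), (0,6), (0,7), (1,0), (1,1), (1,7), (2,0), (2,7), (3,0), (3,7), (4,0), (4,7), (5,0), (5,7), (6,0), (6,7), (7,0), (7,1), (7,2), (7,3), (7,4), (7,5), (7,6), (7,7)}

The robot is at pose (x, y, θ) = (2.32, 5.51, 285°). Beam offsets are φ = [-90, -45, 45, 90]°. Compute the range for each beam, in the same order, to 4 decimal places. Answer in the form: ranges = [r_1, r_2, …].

ranges = [1.3666, 2.6400, 5.4040, 4.8451]

beam 1: φ=-90°, α=195°
  direction (-0.9659, -0.2588); cell (2,5); t to first gridline: x 0.3313, y 1.9705 (then +1.0353 / +3.8637)
    (1,5) via x @ 0.3313
    (0,5) via x @ 1.3666  # hit
  → r_1 = 1.3666
beam 2: φ=-45°, α=240°
  direction (-0.5000, -0.8660); cell (2,5); t to first gridline: x 0.6400, y 0.5889 (then +2.0000 / +1.1547)
    (2,4) via y @ 0.5889
    (1,4) via x @ 0.6400
    (1,3) via y @ 1.7436
    (0,3) via x @ 2.6400  # hit
  → r_2 = 2.6400
beam 3: φ=45°, α=330°
  direction (0.8660, -0.5000); cell (2,5); t to first gridline: x 0.7852, y 1.0200 (then +1.1547 / +2.0000)
    (3,5) via x @ 0.7852
    (3,4) via y @ 1.0200
    (4,4) via x @ 1.9399
    (4,3) via y @ 3.0200
    (5,3) via x @ 3.0946
    (6,3) via x @ 4.2493
    (6,2) via y @ 5.0200
    (7,2) via x @ 5.4040  # hit
  → r_3 = 5.4040
beam 4: φ=90°, α=15°
  direction (0.9659, 0.2588); cell (2,5); t to first gridline: x 0.7040, y 1.8932 (then +1.0353 / +3.8637)
    (3,5) via x @ 0.7040
    (4,5) via x @ 1.7393
    (4,6) via y @ 1.8932
    (5,6) via x @ 2.7745
    (6,6) via x @ 3.8098
    (7,6) via x @ 4.8451  # hit
  → r_4 = 4.8451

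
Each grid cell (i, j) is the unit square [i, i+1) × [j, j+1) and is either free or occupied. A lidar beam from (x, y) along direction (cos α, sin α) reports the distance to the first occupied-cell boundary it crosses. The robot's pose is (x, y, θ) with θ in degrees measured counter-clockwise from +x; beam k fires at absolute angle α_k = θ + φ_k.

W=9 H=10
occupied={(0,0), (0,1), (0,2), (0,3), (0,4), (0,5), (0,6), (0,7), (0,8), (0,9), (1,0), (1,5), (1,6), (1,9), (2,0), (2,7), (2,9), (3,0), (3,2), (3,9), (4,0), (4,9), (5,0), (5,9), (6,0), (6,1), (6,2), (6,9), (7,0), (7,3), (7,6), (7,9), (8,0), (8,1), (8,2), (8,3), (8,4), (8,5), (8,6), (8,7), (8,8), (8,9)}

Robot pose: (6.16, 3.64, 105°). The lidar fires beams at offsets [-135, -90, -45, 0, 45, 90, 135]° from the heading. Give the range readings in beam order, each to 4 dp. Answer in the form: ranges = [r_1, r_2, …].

ranges = [0.9699, 0.8696, 2.7251, 5.5491, 4.8036, 2.4728, 3.0484]

beam 1: φ=-135°, α=330°
  d=(0.8660,-0.5000)  start (6,3)  tX=0.9699 tY=1.2800  stride 1/|dx|=1.1547 1/|dy|=2.0000
    cross x-line → (7,3), t=0.9699 (wall)
  → r_1 = 0.9699
beam 2: φ=-90°, α=15°
  d=(0.9659,0.2588)  start (6,3)  tX=0.8696 tY=1.3909  stride 1/|dx|=1.0353 1/|dy|=3.8637
    cross x-line → (7,3), t=0.8696 (wall)
  → r_2 = 0.8696
beam 3: φ=-45°, α=60°
  d=(0.5000,0.8660)  start (6,3)  tX=1.6800 tY=0.4157  stride 1/|dx|=2.0000 1/|dy|=1.1547
    cross y-line → (6,4), t=0.4157
    cross y-line → (6,5), t=1.5704
    cross x-line → (7,5), t=1.6800
    cross y-line → (7,6), t=2.7251 (wall)
  → r_3 = 2.7251
beam 4: φ=0°, α=105°
  d=(-0.2588,0.9659)  start (6,3)  tX=0.6182 tY=0.3727  stride 1/|dx|=3.8637 1/|dy|=1.0353
    cross y-line → (6,4), t=0.3727
    cross x-line → (5,4), t=0.6182
    cross y-line → (5,5), t=1.4080
    cross y-line → (5,6), t=2.4433
    cross y-line → (5,7), t=3.4785
    cross x-line → (4,7), t=4.4819
    cross y-line → (4,8), t=4.5138
    cross y-line → (4,9), t=5.5491 (wall)
  → r_4 = 5.5491
beam 5: φ=45°, α=150°
  d=(-0.8660,0.5000)  start (6,3)  tX=0.1848 tY=0.7200  stride 1/|dx|=1.1547 1/|dy|=2.0000
    cross x-line → (5,3), t=0.1848
    cross y-line → (5,4), t=0.7200
    cross x-line → (4,4), t=1.3395
    cross x-line → (3,4), t=2.4942
    cross y-line → (3,5), t=2.7200
    cross x-line → (2,5), t=3.6489
    cross y-line → (2,6), t=4.7200
    cross x-line → (1,6), t=4.8036 (wall)
  → r_5 = 4.8036
beam 6: φ=90°, α=195°
  d=(-0.9659,-0.2588)  start (6,3)  tX=0.1656 tY=2.4728  stride 1/|dx|=1.0353 1/|dy|=3.8637
    cross x-line → (5,3), t=0.1656
    cross x-line → (4,3), t=1.2009
    cross x-line → (3,3), t=2.2362
    cross y-line → (3,2), t=2.4728 (wall)
  → r_6 = 2.4728
beam 7: φ=135°, α=240°
  d=(-0.5000,-0.8660)  start (6,3)  tX=0.3200 tY=0.7390  stride 1/|dx|=2.0000 1/|dy|=1.1547
    cross x-line → (5,3), t=0.3200
    cross y-line → (5,2), t=0.7390
    cross y-line → (5,1), t=1.8937
    cross x-line → (4,1), t=2.3200
    cross y-line → (4,0), t=3.0484 (wall)
  → r_7 = 3.0484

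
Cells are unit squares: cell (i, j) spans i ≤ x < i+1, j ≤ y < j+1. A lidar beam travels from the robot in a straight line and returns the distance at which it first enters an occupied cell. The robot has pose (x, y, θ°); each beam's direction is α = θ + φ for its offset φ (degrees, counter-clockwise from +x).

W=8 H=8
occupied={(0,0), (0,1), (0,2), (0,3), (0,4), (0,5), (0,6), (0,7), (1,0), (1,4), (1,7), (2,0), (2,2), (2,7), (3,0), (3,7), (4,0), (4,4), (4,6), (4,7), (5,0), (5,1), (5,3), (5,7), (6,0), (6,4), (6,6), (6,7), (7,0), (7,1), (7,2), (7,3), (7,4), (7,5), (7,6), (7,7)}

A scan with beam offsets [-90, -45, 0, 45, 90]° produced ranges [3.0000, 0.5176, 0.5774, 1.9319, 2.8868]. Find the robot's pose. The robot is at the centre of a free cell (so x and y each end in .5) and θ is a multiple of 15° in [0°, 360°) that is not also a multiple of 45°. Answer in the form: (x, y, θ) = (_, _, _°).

Candidates: 28 free-cell centres × 16 headings = 448 poses. Raycast each; keep the one whose scan matches to 4 dp.
  (5.5, 6.5, 345°): beam 1 = 1.9319 ≠ 3.0000 ✗
  (4.5, 2.5, 300°): beam 2 = 1.5529 ≠ 0.5176 ✗
  (3.5, 5.5, 75°): beam 1 = 2.5882 ≠ 3.0000 ✗
  (5.5, 6.5, 150°): beam 1 = 0.5774 ≠ 3.0000 ✗
  …
  (3.5, 4.5, 30°): r_1=3.0000, r_2=0.5176, r_3=0.5774, r_4=1.9319, r_5=2.8868 — all match ✓
Only this pose fits every beam.

(x, y, θ) = (3.5, 4.5, 30°)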